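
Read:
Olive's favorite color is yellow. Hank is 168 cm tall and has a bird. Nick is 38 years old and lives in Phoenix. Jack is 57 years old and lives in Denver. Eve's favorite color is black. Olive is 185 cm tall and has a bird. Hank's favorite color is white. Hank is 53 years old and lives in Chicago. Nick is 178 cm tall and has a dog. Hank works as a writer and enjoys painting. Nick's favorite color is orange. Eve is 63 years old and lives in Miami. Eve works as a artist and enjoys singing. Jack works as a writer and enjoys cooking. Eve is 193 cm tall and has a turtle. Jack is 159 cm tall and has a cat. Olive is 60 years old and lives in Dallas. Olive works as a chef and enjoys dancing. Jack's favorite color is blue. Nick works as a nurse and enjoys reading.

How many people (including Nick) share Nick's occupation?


Nick is a nurse. Count = 1

1


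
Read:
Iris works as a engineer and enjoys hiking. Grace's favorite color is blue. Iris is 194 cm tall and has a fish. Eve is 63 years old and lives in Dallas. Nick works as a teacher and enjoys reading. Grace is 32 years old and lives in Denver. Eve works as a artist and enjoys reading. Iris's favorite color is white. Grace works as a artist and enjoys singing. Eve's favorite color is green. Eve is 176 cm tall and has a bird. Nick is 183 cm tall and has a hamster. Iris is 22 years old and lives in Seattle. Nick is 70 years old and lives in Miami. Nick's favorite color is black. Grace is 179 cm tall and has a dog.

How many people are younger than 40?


Filter: 2

2


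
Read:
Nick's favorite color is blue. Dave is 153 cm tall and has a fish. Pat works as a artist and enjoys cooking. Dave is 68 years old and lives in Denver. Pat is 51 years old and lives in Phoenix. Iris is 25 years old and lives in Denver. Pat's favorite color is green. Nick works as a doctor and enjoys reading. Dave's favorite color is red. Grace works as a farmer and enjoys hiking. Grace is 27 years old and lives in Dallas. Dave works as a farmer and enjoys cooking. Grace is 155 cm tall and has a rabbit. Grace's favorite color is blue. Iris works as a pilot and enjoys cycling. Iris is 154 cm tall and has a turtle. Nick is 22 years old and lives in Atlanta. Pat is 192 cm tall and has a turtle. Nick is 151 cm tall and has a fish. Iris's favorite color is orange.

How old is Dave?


Dave is 68 years old

68


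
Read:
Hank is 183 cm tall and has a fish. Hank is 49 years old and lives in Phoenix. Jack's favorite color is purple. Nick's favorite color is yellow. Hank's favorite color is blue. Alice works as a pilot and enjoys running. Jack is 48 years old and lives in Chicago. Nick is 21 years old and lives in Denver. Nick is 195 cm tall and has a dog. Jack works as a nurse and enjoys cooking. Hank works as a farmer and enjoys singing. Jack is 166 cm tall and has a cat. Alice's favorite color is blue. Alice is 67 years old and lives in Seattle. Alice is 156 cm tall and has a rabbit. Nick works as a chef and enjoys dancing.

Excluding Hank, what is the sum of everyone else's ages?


Sum (excluding Hank): 136

136


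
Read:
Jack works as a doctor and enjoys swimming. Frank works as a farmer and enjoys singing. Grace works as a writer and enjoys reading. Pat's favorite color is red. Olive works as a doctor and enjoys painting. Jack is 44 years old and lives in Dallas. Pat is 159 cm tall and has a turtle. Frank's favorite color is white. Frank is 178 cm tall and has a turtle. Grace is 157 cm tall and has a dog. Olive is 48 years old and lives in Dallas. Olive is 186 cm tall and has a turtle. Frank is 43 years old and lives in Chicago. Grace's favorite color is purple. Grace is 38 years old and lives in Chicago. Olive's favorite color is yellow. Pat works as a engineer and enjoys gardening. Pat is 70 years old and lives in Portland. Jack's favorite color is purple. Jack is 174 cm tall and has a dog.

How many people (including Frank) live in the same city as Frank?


Frank lives in Chicago. Count = 2

2


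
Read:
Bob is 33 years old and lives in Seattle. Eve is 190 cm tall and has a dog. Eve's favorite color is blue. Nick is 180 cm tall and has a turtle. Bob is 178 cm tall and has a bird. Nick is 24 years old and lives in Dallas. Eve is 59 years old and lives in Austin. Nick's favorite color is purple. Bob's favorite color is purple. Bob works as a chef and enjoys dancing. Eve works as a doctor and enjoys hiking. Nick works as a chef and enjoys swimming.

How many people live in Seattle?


Count in Seattle: 1

1


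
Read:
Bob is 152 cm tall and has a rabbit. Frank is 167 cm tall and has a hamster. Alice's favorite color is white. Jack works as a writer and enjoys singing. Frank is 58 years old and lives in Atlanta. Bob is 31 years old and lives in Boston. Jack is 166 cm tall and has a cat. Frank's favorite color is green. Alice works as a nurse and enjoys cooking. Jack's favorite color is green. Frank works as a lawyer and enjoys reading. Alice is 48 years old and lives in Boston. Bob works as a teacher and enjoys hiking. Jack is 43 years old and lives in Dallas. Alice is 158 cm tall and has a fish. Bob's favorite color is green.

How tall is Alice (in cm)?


Alice is 158 cm tall

158


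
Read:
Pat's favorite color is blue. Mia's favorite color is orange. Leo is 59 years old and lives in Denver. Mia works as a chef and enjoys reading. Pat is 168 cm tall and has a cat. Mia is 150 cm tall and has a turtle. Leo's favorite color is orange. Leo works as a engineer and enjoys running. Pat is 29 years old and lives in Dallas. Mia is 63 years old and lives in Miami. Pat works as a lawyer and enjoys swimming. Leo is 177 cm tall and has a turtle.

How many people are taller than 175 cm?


Taller than 175: 1

1


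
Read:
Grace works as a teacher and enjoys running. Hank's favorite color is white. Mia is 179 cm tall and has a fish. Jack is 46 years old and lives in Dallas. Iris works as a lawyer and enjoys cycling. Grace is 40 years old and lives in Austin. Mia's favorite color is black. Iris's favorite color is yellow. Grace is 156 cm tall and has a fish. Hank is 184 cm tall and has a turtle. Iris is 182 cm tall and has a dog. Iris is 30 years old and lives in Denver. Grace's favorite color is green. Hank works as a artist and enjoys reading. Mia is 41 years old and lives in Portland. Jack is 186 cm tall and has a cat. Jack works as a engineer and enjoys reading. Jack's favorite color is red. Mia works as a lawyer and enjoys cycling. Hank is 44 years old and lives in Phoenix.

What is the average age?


Sum=201, n=5, avg=40.2

40.2


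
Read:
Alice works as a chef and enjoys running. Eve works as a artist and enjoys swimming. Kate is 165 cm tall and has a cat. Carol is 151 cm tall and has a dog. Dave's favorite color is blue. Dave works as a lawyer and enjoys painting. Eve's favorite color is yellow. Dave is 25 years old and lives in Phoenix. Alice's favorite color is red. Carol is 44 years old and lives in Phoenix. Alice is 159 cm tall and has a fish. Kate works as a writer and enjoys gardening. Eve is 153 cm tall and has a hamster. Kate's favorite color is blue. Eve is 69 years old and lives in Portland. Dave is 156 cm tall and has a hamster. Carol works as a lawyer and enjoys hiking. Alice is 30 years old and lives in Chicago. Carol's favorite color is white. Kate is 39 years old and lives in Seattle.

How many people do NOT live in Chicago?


Not in Chicago: 4

4


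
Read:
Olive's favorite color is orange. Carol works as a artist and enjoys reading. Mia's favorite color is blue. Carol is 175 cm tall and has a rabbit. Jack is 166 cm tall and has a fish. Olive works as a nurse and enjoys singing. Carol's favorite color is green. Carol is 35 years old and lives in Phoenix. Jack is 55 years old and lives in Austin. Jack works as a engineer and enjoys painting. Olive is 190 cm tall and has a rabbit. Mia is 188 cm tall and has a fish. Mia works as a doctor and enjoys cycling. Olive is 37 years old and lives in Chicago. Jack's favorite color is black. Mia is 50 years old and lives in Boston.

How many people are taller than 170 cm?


Taller than 170: 3

3


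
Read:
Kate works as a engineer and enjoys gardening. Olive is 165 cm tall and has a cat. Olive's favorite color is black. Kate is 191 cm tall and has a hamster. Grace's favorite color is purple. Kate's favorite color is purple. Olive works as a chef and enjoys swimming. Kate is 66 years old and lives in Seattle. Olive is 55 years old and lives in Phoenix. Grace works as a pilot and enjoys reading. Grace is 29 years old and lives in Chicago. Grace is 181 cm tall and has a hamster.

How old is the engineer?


The engineer is Kate, age 66

66


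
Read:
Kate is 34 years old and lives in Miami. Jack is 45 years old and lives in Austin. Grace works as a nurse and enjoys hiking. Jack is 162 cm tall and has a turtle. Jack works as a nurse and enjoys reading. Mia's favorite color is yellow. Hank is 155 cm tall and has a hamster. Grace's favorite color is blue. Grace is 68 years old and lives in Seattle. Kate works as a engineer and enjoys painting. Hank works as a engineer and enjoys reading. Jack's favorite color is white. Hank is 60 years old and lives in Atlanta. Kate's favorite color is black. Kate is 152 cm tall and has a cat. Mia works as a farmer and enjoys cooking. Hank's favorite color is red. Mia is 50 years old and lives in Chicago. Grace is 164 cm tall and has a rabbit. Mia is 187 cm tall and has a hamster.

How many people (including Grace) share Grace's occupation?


Grace is a nurse. Count = 2

2


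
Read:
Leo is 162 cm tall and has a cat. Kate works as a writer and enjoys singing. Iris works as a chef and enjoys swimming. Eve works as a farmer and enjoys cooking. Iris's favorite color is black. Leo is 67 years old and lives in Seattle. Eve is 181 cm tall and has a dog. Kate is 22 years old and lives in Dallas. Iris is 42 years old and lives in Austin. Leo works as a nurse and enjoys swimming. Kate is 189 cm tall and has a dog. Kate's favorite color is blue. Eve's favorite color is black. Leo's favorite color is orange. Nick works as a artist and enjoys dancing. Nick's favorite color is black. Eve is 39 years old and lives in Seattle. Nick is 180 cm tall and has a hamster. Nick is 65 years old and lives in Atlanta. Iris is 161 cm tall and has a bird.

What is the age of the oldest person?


Oldest: Leo at 67

67


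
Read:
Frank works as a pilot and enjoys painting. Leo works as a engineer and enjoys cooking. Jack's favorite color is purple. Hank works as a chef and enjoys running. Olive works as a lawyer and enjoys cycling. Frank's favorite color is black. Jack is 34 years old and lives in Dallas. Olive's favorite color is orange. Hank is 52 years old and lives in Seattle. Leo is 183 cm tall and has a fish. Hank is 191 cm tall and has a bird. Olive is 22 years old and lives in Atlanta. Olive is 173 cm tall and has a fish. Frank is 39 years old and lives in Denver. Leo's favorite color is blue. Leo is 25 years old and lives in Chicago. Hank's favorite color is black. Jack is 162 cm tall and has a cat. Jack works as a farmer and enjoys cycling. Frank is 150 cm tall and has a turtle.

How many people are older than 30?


Filter: 3

3


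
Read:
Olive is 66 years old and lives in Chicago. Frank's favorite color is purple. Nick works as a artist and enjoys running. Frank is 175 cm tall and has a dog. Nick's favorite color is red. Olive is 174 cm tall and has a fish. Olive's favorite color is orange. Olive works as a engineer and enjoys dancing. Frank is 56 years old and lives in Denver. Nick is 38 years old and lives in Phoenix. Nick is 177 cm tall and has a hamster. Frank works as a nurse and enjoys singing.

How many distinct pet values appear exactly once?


Unique pet values: 3

3


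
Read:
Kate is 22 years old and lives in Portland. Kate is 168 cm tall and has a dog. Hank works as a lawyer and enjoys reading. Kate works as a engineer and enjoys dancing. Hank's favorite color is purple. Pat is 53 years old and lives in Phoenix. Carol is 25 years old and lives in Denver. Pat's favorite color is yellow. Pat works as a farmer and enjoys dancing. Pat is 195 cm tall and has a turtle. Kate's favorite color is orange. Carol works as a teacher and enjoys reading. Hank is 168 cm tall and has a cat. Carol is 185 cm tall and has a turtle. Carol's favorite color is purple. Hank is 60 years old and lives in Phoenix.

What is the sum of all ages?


53+22+60+25 = 160

160


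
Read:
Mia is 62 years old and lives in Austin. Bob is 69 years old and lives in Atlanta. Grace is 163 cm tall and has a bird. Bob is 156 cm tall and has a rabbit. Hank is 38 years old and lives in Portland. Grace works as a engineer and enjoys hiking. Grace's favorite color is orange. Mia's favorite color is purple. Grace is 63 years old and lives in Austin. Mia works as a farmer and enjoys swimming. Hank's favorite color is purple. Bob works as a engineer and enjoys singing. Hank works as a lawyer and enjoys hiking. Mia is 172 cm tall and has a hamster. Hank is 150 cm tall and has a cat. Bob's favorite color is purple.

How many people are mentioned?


People: Grace, Bob, Mia, Hank. Count = 4

4


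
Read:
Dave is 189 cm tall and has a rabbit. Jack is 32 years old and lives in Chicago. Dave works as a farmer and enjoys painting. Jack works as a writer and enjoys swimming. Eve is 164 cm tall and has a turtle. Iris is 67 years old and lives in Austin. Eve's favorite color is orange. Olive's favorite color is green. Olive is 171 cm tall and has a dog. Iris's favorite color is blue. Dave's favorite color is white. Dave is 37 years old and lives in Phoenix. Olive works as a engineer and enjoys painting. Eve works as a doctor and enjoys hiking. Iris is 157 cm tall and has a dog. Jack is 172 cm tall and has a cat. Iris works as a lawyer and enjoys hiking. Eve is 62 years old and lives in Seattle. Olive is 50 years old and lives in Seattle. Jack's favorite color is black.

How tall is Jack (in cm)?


Jack is 172 cm tall

172


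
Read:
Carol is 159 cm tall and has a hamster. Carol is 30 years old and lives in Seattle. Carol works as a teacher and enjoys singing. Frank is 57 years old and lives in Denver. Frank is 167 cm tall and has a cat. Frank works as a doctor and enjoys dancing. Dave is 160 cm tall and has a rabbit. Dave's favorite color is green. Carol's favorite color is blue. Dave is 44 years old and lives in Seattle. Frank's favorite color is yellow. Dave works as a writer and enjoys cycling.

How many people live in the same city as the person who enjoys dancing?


Person with hobby dancing is Frank, city Denver. Count = 1

1


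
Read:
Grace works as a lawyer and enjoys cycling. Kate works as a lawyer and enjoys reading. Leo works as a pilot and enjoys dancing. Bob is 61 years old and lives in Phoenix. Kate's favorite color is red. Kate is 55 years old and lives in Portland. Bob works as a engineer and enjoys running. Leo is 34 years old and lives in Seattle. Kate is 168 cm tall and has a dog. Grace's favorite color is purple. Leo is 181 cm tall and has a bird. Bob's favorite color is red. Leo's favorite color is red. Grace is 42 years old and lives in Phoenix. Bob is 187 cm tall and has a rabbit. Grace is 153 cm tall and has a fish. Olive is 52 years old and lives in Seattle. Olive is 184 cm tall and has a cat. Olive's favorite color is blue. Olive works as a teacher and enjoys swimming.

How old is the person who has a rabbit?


Person with rabbit is Bob, age 61

61


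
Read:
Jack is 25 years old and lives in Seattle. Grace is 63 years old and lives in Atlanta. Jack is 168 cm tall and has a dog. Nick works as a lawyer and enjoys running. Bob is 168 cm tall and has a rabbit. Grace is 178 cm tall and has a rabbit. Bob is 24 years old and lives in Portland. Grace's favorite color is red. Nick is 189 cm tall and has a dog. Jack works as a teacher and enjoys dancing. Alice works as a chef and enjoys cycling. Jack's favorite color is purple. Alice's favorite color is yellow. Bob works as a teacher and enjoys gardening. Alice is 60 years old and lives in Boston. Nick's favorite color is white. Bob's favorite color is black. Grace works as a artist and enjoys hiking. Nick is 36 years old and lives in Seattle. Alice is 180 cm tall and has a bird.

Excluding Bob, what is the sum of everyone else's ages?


Sum (excluding Bob): 184

184


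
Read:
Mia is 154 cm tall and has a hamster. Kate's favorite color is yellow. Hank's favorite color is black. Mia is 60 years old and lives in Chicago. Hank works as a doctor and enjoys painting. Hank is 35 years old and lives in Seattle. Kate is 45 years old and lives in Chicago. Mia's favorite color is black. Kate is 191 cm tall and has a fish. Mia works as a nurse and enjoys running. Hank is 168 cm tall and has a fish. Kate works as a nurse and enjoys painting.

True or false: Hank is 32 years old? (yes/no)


Hank is actually 35. no

no


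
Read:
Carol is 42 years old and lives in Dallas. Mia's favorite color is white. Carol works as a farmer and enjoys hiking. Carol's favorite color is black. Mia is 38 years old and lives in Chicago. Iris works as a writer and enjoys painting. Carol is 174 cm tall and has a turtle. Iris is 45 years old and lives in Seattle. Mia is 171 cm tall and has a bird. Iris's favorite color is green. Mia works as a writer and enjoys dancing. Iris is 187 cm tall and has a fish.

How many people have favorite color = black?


Count: 1

1


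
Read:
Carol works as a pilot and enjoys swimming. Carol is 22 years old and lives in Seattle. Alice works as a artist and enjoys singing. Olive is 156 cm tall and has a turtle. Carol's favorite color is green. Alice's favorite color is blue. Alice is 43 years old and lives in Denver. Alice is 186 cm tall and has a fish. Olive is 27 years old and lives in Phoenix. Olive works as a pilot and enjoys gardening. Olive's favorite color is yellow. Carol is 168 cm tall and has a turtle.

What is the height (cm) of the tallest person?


Tallest: Alice at 186 cm

186


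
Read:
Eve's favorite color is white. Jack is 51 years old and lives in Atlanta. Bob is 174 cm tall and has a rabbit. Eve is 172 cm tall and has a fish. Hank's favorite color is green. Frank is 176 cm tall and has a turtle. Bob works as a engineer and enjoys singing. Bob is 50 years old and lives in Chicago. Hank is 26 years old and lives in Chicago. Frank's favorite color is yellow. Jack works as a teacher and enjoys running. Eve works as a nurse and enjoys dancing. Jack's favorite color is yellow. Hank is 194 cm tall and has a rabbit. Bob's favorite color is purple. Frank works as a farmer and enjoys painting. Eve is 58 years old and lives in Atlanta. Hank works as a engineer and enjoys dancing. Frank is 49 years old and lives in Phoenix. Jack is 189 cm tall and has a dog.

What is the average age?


Sum=234, n=5, avg=46.8

46.8


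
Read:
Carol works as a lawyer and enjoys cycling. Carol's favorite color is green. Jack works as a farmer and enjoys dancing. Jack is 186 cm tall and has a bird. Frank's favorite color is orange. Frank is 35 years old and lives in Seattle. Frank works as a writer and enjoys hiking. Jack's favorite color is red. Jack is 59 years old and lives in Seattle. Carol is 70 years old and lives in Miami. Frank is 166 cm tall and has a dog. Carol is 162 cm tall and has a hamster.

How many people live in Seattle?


Count in Seattle: 2

2


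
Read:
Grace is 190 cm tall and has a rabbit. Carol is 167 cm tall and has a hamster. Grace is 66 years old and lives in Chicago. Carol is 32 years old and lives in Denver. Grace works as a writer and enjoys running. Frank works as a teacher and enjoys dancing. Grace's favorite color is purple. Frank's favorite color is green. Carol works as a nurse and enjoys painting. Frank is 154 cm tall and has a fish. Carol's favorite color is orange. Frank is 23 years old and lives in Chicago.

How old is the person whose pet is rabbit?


Person with pet=rabbit is Grace, age 66

66


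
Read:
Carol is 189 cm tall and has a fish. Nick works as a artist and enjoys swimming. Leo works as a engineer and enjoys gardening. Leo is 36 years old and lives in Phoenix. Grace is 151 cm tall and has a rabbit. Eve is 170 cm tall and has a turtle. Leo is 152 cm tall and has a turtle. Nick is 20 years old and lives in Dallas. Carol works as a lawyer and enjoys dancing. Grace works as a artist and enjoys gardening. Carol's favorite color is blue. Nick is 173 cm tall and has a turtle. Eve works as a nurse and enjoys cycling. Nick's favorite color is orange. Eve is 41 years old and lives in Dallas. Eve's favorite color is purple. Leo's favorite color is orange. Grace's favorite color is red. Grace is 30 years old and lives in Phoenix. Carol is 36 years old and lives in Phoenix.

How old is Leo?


Leo is 36 years old

36


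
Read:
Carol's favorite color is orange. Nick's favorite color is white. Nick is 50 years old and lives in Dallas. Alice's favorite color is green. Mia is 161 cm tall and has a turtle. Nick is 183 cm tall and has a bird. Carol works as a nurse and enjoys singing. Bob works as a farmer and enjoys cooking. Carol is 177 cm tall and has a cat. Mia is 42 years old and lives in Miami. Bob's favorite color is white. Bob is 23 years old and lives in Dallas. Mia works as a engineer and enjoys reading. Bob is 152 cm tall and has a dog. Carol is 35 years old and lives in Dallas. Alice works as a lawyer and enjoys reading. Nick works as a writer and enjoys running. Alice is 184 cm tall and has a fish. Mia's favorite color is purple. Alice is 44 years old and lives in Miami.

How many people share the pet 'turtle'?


Count: 1

1


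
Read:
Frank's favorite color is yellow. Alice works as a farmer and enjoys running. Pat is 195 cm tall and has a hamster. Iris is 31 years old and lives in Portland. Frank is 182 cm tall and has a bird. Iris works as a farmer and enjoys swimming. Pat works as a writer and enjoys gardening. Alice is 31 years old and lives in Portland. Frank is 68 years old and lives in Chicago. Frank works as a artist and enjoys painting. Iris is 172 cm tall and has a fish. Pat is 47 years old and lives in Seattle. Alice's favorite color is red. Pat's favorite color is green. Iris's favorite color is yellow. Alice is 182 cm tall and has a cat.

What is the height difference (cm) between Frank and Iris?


|182 - 172| = 10

10


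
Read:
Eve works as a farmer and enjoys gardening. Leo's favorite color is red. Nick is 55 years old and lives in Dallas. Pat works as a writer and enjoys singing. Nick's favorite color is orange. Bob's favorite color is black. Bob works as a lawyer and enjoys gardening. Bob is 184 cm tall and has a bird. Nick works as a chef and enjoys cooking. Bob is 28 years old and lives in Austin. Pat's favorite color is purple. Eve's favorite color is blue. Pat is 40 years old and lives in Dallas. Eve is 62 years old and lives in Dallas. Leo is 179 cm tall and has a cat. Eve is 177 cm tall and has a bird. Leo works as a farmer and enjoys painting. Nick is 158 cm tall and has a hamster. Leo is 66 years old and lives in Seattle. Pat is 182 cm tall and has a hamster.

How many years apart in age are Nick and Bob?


55 vs 28, diff = 27

27


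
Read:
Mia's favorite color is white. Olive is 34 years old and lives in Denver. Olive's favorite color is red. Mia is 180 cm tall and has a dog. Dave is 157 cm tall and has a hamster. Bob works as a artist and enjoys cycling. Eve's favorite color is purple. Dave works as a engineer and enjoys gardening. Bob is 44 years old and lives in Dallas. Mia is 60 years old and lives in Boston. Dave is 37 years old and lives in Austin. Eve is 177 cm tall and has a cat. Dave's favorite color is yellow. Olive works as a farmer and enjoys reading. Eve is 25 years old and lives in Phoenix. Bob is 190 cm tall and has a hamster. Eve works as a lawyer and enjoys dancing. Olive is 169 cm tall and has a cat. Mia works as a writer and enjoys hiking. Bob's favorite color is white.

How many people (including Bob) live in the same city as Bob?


Bob lives in Dallas. Count = 1

1


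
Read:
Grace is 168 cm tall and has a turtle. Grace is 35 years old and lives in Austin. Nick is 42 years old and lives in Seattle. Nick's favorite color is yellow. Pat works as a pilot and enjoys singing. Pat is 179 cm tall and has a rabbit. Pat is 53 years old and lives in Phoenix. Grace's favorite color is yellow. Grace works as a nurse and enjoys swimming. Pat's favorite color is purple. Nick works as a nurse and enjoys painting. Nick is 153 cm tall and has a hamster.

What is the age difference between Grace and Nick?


|35 - 42| = 7

7


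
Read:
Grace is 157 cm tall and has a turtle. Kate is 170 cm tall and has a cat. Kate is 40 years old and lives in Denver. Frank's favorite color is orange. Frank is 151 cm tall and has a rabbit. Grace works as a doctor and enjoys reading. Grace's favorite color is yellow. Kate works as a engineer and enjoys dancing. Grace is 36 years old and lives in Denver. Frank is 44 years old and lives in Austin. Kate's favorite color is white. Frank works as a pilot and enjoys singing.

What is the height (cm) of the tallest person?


Tallest: Kate at 170 cm

170


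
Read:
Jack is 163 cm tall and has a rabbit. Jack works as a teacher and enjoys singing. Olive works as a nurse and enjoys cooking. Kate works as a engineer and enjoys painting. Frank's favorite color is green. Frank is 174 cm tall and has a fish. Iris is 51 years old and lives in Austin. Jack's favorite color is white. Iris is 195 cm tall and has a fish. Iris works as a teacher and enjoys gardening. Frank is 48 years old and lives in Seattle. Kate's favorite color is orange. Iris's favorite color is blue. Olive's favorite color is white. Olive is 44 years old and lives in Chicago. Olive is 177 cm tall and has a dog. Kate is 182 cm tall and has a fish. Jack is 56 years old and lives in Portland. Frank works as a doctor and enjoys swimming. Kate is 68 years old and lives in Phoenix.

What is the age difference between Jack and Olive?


|56 - 44| = 12

12


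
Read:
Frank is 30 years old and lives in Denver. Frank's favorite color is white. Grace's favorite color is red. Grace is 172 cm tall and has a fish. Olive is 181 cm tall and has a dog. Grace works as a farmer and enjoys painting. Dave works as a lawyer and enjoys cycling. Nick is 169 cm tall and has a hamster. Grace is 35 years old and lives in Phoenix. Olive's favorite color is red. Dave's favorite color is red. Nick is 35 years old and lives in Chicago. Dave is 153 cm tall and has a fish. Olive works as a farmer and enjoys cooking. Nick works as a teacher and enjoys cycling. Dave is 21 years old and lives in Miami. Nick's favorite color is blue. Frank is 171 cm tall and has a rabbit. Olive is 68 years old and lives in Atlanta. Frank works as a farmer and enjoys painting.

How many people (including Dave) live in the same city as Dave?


Dave lives in Miami. Count = 1

1


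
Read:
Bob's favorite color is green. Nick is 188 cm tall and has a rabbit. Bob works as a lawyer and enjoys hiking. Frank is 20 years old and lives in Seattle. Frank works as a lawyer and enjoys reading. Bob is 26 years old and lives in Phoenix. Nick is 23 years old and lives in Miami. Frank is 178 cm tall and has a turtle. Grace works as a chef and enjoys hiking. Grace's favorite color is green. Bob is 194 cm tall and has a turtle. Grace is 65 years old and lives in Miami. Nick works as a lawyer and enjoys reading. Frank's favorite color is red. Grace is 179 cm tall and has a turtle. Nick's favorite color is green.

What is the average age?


Sum=134, n=4, avg=33.5

33.5


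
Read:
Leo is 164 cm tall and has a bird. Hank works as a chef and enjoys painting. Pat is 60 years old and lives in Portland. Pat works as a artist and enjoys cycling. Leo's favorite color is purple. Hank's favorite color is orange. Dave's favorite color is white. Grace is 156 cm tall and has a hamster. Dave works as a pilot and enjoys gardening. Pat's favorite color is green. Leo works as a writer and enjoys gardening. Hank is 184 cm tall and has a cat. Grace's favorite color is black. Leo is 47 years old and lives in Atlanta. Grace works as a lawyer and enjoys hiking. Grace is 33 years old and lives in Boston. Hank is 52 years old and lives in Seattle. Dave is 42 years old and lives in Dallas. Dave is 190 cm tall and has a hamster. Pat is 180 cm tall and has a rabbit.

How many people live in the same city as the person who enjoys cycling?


Person with hobby cycling is Pat, city Portland. Count = 1

1


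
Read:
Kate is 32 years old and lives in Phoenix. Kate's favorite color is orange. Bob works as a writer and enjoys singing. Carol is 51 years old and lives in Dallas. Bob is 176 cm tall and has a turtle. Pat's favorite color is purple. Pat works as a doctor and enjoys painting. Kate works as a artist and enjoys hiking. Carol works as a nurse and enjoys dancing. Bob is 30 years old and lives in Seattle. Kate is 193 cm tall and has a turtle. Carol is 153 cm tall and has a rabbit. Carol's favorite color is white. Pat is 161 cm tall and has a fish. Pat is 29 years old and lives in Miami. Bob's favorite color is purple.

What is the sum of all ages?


29+51+32+30 = 142

142


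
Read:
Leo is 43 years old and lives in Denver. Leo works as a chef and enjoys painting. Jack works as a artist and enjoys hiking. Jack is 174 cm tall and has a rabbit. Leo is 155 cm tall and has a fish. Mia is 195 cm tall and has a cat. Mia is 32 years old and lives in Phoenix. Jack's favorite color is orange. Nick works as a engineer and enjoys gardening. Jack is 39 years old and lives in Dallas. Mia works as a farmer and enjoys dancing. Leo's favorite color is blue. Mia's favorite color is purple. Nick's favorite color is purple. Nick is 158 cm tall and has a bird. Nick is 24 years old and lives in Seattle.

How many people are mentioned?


People: Leo, Jack, Nick, Mia. Count = 4

4


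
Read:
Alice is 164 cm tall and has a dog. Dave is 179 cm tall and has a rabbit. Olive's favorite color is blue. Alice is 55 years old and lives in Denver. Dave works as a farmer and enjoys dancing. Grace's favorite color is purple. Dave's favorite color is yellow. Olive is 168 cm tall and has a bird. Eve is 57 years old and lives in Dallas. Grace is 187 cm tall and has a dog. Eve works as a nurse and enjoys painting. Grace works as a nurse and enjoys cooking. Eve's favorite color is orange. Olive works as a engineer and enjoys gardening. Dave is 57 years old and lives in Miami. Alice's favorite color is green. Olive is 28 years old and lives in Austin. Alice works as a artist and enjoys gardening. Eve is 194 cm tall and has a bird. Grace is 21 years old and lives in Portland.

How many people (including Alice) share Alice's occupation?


Alice is a artist. Count = 1

1


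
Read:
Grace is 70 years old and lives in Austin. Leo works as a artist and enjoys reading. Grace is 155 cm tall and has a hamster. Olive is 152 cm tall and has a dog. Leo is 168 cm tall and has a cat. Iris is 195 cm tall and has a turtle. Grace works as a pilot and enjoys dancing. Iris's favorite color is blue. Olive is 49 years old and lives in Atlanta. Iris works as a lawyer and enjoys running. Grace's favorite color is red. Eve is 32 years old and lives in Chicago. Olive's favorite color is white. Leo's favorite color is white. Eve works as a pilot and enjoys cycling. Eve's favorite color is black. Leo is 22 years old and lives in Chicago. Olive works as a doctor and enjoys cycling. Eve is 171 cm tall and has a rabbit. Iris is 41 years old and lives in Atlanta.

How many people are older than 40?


Filter: 3

3


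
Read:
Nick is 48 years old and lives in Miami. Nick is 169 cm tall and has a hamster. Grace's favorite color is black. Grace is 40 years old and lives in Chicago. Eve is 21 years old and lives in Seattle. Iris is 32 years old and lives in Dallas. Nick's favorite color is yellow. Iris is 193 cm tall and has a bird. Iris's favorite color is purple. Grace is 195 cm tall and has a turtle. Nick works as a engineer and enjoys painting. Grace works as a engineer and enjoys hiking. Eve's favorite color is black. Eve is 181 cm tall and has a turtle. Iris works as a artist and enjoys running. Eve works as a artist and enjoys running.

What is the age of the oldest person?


Oldest: Nick at 48

48


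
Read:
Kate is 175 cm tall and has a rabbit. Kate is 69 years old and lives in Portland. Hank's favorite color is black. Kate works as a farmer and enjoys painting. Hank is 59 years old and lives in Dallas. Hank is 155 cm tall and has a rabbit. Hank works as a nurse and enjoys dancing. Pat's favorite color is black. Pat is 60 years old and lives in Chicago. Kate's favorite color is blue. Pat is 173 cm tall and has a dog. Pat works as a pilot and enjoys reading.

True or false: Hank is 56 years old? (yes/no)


Hank is actually 59. no

no


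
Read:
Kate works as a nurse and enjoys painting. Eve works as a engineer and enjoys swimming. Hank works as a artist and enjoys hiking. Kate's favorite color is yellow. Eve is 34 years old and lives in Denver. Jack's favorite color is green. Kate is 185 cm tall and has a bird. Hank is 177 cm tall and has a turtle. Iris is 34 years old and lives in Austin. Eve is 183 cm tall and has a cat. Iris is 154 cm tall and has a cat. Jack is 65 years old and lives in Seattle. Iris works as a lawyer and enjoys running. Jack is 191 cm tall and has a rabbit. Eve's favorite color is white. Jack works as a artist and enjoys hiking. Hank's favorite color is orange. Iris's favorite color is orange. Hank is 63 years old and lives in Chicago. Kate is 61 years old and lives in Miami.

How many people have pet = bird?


Count: 1

1


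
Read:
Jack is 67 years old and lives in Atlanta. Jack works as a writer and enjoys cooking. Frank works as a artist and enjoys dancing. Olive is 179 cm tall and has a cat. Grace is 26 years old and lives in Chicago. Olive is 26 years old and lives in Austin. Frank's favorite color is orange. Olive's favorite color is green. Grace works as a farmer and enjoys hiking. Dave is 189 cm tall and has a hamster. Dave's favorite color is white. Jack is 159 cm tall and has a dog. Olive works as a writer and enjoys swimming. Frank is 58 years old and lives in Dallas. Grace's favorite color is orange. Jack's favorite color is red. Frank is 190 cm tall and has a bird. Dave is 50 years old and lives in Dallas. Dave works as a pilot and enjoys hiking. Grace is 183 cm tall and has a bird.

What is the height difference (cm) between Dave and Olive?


|189 - 179| = 10

10


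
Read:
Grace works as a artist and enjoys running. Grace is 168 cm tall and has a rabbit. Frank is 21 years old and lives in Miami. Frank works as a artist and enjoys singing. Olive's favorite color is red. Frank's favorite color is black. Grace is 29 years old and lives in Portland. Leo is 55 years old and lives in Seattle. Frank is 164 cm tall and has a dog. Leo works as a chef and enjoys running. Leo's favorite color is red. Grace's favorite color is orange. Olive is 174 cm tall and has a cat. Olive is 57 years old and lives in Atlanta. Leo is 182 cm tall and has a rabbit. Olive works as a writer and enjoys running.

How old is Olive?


Olive is 57 years old

57


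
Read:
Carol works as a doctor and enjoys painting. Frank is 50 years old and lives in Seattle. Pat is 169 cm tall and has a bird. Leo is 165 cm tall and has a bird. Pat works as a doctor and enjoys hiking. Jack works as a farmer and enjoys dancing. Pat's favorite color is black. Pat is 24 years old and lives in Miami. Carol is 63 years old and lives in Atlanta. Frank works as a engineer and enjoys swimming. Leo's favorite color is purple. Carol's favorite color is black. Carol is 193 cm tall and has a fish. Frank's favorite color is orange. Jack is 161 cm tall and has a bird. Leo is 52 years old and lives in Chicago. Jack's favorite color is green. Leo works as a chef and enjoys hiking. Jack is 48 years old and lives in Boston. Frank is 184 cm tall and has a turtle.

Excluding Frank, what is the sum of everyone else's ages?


Sum (excluding Frank): 187

187


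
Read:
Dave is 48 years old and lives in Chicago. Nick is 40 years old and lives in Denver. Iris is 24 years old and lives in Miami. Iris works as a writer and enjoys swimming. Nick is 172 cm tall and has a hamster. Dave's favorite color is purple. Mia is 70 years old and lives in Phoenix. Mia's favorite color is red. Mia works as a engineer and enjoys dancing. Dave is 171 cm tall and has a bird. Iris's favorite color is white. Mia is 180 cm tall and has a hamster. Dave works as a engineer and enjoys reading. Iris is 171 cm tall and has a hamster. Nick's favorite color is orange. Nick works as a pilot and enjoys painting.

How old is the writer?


The writer is Iris, age 24

24


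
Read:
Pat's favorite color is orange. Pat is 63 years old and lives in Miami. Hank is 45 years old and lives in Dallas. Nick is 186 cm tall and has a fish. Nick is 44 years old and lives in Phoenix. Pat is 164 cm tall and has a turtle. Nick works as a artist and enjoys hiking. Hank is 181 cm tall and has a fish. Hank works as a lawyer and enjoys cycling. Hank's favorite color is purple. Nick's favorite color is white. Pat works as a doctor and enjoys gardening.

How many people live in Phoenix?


Count in Phoenix: 1

1


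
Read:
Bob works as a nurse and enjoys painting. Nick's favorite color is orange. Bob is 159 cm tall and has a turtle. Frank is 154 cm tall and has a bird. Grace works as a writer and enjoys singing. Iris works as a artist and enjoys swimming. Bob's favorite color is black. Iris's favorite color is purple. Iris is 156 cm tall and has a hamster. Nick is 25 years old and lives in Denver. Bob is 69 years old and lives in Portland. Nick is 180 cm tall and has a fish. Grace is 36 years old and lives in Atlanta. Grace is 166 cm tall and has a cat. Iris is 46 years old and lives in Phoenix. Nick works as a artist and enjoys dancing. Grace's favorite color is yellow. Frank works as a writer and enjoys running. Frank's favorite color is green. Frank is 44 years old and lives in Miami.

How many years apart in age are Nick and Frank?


25 vs 44, diff = 19

19


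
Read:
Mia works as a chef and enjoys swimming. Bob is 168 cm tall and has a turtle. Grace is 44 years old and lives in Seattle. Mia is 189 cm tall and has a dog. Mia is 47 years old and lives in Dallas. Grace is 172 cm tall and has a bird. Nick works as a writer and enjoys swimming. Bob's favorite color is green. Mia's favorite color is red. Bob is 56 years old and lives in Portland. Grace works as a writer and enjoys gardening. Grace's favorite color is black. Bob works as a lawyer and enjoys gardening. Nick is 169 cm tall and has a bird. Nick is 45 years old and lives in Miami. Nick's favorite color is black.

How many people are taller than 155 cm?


Taller than 155: 4

4


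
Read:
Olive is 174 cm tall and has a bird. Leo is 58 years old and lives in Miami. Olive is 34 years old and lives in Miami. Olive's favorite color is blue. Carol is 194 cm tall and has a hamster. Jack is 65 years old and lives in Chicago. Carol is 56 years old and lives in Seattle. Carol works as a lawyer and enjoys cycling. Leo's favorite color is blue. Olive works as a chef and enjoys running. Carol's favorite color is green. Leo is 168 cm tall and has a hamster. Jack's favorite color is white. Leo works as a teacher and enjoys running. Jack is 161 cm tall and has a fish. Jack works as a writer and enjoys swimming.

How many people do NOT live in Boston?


Not in Boston: 4

4


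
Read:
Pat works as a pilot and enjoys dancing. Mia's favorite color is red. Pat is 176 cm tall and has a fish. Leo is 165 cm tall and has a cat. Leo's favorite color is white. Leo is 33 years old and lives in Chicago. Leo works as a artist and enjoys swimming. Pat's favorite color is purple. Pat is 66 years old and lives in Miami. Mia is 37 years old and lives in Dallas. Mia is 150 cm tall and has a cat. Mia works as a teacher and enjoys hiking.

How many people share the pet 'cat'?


Count: 2

2


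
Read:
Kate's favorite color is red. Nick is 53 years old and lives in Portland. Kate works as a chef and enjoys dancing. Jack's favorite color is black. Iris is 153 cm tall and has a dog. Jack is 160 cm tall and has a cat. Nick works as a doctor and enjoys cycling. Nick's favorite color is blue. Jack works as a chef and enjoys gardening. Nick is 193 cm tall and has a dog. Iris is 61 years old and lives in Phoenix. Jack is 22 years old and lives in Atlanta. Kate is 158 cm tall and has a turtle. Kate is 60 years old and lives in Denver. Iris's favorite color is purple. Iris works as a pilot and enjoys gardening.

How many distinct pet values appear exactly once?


Unique pet values: 2

2
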